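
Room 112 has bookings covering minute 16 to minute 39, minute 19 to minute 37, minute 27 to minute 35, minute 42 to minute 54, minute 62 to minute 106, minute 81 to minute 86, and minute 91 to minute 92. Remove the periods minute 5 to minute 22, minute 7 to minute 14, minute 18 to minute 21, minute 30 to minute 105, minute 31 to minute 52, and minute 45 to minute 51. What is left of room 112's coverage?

minute 22 to minute 30, minute 105 to minute 106

A, merged: minute 16 to minute 39, minute 42 to minute 54, minute 62 to minute 106.
B, merged: minute 5 to minute 22, minute 30 to minute 105.
minute 16 to minute 39 minus B → minute 22 to minute 30.
minute 42 to minute 54: fully covered by B → removed.
minute 62 to minute 106 minus B → minute 105 to minute 106.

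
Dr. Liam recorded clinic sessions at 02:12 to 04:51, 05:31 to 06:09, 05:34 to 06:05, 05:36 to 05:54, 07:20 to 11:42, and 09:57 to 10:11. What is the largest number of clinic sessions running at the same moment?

At 05:36, 3 of the intervals are simultaneously active.
No point has more.

3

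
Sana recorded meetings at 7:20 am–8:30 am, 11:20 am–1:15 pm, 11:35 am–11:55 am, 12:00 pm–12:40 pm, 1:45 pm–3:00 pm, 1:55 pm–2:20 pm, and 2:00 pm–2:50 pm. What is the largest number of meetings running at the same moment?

3

Sweep endpoints in order; track running count of active intervals.
Peak of 3 reached at 2:00 pm.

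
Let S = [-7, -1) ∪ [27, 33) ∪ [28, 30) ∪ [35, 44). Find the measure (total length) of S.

Merged: [-7, -1), [27, 33), [35, 44).
Lengths: 6 + 6 + 9 = 21.

21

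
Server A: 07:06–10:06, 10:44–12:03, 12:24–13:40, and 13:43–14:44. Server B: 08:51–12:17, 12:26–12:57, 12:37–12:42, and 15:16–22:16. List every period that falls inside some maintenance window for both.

B, merged: 08:51–12:17, 12:26–12:57, 15:16–22:16.
07:06–10:06 ∩ B → 08:51–10:06.
10:44–12:03 ∩ B → 10:44–12:03.
12:24–13:40 ∩ B → 12:26–12:57.
13:43–14:44 meets no B interval.

08:51–10:06, 10:44–12:03, 12:26–12:57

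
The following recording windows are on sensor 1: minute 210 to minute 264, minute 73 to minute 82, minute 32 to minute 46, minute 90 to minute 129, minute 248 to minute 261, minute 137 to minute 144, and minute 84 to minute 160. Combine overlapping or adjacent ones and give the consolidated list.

Sort by start: minute 32 to minute 46, minute 73 to minute 82, minute 84 to minute 160, minute 90 to minute 129, minute 137 to minute 144, minute 210 to minute 264, minute 248 to minute 261.
minute 73 to minute 82 is disjoint → start new block.
minute 84 to minute 160 is disjoint → start new block.
minute 90 to minute 129 overlaps/touches minute 84 to minute 160 → extend to minute 84 to minute 160.
minute 137 to minute 144 overlaps/touches minute 84 to minute 160 → extend to minute 84 to minute 160.
minute 210 to minute 264 is disjoint → start new block.
minute 248 to minute 261 overlaps/touches minute 210 to minute 264 → extend to minute 210 to minute 264.

minute 32 to minute 46, minute 73 to minute 82, minute 84 to minute 160, minute 210 to minute 264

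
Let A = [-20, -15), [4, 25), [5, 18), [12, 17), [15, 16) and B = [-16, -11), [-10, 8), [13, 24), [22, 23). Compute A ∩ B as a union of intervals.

[-16, -15) ∪ [4, 8) ∪ [13, 24)

A, merged: [-20, -15), [4, 25).
B, merged: [-16, -11), [-10, 8), [13, 24).
[-20, -15) meets the second set on [-16, -15).
[4, 25) meets the second set on [4, 8), [13, 24).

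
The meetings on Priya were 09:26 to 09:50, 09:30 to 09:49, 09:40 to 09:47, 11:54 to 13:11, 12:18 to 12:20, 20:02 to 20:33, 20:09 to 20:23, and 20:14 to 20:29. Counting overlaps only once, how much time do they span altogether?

2 h 12 min

Merged: 09:26-09:50, 11:54-13:11, 20:02-20:33.
Lengths: 24 min + 1 h 17 min + 31 min = 2 h 12 min.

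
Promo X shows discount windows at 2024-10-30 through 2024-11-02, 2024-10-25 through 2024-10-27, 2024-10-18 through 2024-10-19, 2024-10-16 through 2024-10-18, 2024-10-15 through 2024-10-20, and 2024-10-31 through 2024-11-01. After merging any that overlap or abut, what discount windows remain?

Sort by start: 2024-10-15 through 2024-10-20, 2024-10-16 through 2024-10-18, 2024-10-18 through 2024-10-19, 2024-10-25 through 2024-10-27, 2024-10-30 through 2024-11-02, 2024-10-31 through 2024-11-01.
2024-10-16 through 2024-10-18 overlaps/touches 2024-10-15 through 2024-10-20 → extend to 2024-10-15 through 2024-10-20.
2024-10-18 through 2024-10-19 overlaps/touches 2024-10-15 through 2024-10-20 → extend to 2024-10-15 through 2024-10-20.
2024-10-25 through 2024-10-27 is disjoint → start new block.
2024-10-30 through 2024-11-02 is disjoint → start new block.
2024-10-31 through 2024-11-01 overlaps/touches 2024-10-30 through 2024-11-02 → extend to 2024-10-30 through 2024-11-02.

2024-10-15 through 2024-10-20, 2024-10-25 through 2024-10-27, 2024-10-30 through 2024-11-02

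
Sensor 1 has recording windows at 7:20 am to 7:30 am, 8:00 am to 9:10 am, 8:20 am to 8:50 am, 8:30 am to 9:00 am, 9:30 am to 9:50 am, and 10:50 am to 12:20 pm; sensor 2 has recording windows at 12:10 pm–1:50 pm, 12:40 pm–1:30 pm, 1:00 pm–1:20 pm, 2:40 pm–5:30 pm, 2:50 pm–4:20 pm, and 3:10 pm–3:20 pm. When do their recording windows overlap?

A, merged: 7:20 am–7:30 am, 8:00 am–9:10 am, 9:30 am–9:50 am, 10:50 am–12:20 pm.
B, merged: 12:10 pm–1:50 pm, 2:40 pm–5:30 pm.
7:20 am–7:30 am meets no B interval.
8:00 am–9:10 am meets no B interval.
9:30 am–9:50 am meets no B interval.
10:50 am–12:20 pm ∩ B → 12:10 pm–12:20 pm.

12:10 pm–12:20 pm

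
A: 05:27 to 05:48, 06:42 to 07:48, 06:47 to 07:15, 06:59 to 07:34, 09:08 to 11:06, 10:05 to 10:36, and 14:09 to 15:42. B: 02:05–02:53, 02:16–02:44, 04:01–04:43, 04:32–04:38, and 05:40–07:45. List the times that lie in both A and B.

05:40–05:48, 06:42–07:45

A, merged: 05:27–05:48, 06:42–07:48, 09:08–11:06, 14:09–15:42.
B, merged: 02:05–02:53, 04:01–04:43, 05:40–07:45.
05:27–05:48 meets the second set on 05:40–05:48.
06:42–07:48 meets the second set on 06:42–07:45.
09:08–11:06: no overlap with the second set.
14:09–15:42: no overlap with the second set.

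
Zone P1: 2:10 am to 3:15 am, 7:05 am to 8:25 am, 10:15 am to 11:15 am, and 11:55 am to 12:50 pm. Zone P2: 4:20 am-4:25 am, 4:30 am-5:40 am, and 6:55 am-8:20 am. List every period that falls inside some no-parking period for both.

2:10 am–3:15 am: no overlap with the second set.
7:05 am–8:25 am meets the second set on 7:05 am–8:20 am.
10:15 am–11:15 am: no overlap with the second set.
11:55 am–12:50 pm: no overlap with the second set.

7:05 am–8:20 am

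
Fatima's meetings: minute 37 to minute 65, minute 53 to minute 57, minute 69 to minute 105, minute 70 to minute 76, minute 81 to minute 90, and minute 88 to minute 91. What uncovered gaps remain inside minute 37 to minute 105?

minute 65 to minute 69

After merging, the occupied span is minute 37 to minute 65, minute 69 to minute 105.
Uncovered inside minute 37 to minute 105: minute 65 to minute 69.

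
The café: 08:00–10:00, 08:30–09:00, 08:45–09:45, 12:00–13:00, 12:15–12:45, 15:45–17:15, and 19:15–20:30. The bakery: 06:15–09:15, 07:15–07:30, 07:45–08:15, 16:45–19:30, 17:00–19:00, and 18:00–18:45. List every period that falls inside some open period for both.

08:00-09:15, 16:45-17:15, 19:15-19:30

Merge the first list: 08:00-10:00, 12:00-13:00, 15:45-17:15, 19:15-20:30.
Merge the second list: 06:15-09:15, 16:45-19:30.
08:00-10:00 meets the second set on 08:00-09:15.
12:00-13:00: no overlap with the second set.
15:45-17:15 meets the second set on 16:45-17:15.
19:15-20:30 meets the second set on 19:15-19:30.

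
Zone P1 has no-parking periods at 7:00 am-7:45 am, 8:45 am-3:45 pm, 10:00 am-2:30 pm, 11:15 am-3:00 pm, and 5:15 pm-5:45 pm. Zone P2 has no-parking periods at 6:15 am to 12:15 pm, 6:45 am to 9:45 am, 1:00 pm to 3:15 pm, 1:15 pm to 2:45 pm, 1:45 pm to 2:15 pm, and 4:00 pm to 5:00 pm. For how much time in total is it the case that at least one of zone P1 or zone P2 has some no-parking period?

Merge the first list: 7:00 am-7:45 am, 8:45 am-3:45 pm, 5:15 pm-5:45 pm.
Merge the second list: 6:15 am-12:15 pm, 1:00 pm-3:15 pm, 4:00 pm-5:00 pm.
A ∪ B = 6:15 am-3:45 pm, 4:00 pm-5:00 pm, 5:15 pm-5:45 pm.
Total: 9 h 30 min + 1 h + 30 min = 11 h.

11 h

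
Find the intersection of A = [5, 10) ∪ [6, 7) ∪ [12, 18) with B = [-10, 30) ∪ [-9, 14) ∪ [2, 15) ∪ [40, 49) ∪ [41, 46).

[5, 10) ∪ [12, 18)

First set merges to [5, 10), [12, 18).
Second set merges to [-10, 30), [40, 49).
[5, 10) overlaps B on [5, 10).
[12, 18) overlaps B on [12, 18).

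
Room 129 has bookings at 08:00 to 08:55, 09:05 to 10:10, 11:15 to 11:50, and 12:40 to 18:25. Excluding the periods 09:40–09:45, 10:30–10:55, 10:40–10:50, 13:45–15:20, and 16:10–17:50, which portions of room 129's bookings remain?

Second set merges to 09:40–09:45, 10:30–10:55, 13:45–15:20, 16:10–17:50.
08:00–08:55 is untouched.
09:05–10:10 with B removed leaves 09:05–09:40, 09:45–10:10.
11:15–11:50 is untouched.
12:40–18:25 with B removed leaves 12:40–13:45, 15:20–16:10, 17:50–18:25.

08:00–08:55, 09:05–09:40, 09:45–10:10, 11:15–11:50, 12:40–13:45, 15:20–16:10, 17:50–18:25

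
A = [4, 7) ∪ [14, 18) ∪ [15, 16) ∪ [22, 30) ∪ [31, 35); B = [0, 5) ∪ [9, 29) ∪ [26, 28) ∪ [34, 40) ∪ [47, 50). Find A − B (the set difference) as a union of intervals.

[5, 7) ∪ [29, 30) ∪ [31, 34)

First set merges to [4, 7), [14, 18), [22, 30), [31, 35).
Second set merges to [0, 5), [9, 29), [34, 40), [47, 50).
[4, 7) \ B = [5, 7).
[14, 18): entirely removed.
[22, 30) \ B = [29, 30).
[31, 35) \ B = [31, 34).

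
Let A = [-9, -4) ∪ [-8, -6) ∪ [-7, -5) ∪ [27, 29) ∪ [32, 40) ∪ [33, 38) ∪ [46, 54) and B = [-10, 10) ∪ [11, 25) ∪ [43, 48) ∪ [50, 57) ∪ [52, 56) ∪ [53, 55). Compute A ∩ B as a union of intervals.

[-9, -4) ∪ [46, 48) ∪ [50, 54)

First set merges to [-9, -4), [27, 29), [32, 40), [46, 54).
Second set merges to [-10, 10), [11, 25), [43, 48), [50, 57).
[-9, -4) overlaps B on [-9, -4).
[27, 29) falls entirely outside B.
[32, 40) falls entirely outside B.
[46, 54) overlaps B on [46, 48), [50, 54).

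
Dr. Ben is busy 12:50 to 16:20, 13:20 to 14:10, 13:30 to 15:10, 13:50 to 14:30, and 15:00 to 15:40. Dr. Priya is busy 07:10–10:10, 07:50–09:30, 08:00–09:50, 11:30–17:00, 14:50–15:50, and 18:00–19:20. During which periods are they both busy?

A, merged: 12:50–16:20.
B, merged: 07:10–10:10, 11:30–17:00, 18:00–19:20.
12:50–16:20 overlaps B on 12:50–16:20.

12:50–16:20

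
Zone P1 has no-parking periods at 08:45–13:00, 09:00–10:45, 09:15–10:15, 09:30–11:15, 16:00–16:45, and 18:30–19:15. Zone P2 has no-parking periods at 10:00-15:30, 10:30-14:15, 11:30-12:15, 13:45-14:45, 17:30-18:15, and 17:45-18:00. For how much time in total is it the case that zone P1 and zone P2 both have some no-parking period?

3 h

A, merged: 08:45-13:00, 16:00-16:45, 18:30-19:15.
B, merged: 10:00-15:30, 17:30-18:15.
A ∩ B = 10:00-13:00.
Total: 3 h.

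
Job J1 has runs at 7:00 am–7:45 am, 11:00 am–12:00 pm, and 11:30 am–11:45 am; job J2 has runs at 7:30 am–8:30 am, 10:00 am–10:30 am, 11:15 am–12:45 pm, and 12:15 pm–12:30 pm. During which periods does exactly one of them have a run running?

7:00 am–7:30 am, 7:45 am–8:30 am, 10:00 am–10:30 am, 11:00 am–11:15 am, 12:00 pm–12:45 pm

First set merges to 7:00 am–7:45 am, 11:00 am–12:00 pm.
Second set merges to 7:30 am–8:30 am, 10:00 am–10:30 am, 11:15 am–12:45 pm.
A but not B: 7:00 am–7:30 am, 11:00 am–11:15 am.
B but not A: 7:45 am–8:30 am, 10:00 am–10:30 am, 12:00 pm–12:45 pm.
Combining gives A △ B.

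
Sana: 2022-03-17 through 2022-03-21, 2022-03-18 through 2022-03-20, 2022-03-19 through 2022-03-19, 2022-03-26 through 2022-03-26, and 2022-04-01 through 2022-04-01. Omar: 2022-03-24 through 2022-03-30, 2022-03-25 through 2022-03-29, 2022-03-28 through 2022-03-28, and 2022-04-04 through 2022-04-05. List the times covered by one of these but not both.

A, merged: 2022-03-17 through 2022-03-21, 2022-03-26 through 2022-03-26, 2022-04-01 through 2022-04-01.
B, merged: 2022-03-24 through 2022-03-30, 2022-04-04 through 2022-04-05.
A \ B = 2022-03-17 through 2022-03-21, 2022-04-01 through 2022-04-01.
B \ A = 2022-03-24 through 2022-03-25, 2022-03-27 through 2022-03-30, 2022-04-04 through 2022-04-05.
Union of the two gives the symmetric difference.

2022-03-17 through 2022-03-21, 2022-03-24 through 2022-03-25, 2022-03-27 through 2022-03-30, 2022-04-01 through 2022-04-01, 2022-04-04 through 2022-04-05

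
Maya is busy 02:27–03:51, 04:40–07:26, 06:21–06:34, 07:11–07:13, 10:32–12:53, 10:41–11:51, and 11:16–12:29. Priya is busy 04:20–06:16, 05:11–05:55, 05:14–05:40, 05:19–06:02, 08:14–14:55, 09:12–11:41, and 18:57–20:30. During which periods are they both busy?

Merge the first list: 02:27-03:51, 04:40-07:26, 10:32-12:53.
Merge the second list: 04:20-06:16, 08:14-14:55, 18:57-20:30.
02:27-03:51 falls entirely outside B.
04:40-07:26 overlaps B on 04:40-06:16.
10:32-12:53 overlaps B on 10:32-12:53.

04:40-06:16, 10:32-12:53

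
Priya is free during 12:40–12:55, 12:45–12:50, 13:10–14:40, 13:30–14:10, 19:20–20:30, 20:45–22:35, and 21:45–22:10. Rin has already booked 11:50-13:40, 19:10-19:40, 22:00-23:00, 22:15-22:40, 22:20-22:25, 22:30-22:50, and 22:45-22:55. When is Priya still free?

A, merged: 12:40-12:55, 13:10-14:40, 19:20-20:30, 20:45-22:35.
B, merged: 11:50-13:40, 19:10-19:40, 22:00-23:00.
12:40-12:55: fully covered by B → removed.
13:10-14:40 minus B → 13:40-14:40.
19:20-20:30 minus B → 19:40-20:30.
20:45-22:35 minus B → 20:45-22:00.

13:40-14:40, 19:40-20:30, 20:45-22:00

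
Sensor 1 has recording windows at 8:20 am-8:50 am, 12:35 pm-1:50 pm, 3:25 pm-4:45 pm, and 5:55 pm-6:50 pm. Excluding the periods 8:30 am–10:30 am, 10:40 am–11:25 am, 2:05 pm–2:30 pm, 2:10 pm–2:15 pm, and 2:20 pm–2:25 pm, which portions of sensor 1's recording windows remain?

Second set merges to 8:30 am–10:30 am, 10:40 am–11:25 am, 2:05 pm–2:30 pm.
8:20 am–8:50 am with B removed leaves 8:20 am–8:30 am.
12:35 pm–1:50 pm is untouched.
3:25 pm–4:45 pm is untouched.
5:55 pm–6:50 pm is untouched.

8:20 am–8:30 am, 12:35 pm–1:50 pm, 3:25 pm–4:45 pm, 5:55 pm–6:50 pm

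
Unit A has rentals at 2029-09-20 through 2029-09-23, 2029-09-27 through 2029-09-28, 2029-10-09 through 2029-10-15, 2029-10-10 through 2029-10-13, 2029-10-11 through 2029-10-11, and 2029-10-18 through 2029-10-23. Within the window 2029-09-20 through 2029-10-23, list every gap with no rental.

2029-09-24 through 2029-09-26, 2029-09-29 through 2029-10-08, 2029-10-16 through 2029-10-17

The merged coverage is 2029-09-20 through 2029-09-23, 2029-09-27 through 2029-09-28, 2029-10-09 through 2029-10-15, 2029-10-18 through 2029-10-23.
Complement within 2029-09-20 through 2029-10-23: 2029-09-24 through 2029-09-26, 2029-09-29 through 2029-10-08, 2029-10-16 through 2029-10-17.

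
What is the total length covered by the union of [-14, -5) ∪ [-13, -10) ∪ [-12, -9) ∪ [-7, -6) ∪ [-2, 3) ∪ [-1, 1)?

14

Merged: [-14, -5), [-2, 3).
Lengths: 9 + 5 = 14.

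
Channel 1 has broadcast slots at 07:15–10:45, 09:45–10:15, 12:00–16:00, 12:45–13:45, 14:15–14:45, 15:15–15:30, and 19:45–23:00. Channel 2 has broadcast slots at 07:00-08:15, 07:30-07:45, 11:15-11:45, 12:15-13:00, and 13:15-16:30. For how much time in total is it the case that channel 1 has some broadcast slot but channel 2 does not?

6 h 15 min

Merge the first list: 07:15–10:45, 12:00–16:00, 19:45–23:00.
Merge the second list: 07:00–08:15, 11:15–11:45, 12:15–13:00, 13:15–16:30.
A \ B = 08:15–10:45, 12:00–12:15, 13:00–13:15, 19:45–23:00.
Total: 2 h 30 min + 15 min + 15 min + 3 h 15 min = 6 h 15 min.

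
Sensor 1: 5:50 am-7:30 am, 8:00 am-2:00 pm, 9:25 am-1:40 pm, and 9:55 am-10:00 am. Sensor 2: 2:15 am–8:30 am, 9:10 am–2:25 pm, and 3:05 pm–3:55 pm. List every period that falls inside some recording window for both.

Merge the first list: 5:50 am-7:30 am, 8:00 am-2:00 pm.
5:50 am-7:30 am meets the second set on 5:50 am-7:30 am.
8:00 am-2:00 pm meets the second set on 8:00 am-8:30 am, 9:10 am-2:00 pm.

5:50 am-7:30 am, 8:00 am-8:30 am, 9:10 am-2:00 pm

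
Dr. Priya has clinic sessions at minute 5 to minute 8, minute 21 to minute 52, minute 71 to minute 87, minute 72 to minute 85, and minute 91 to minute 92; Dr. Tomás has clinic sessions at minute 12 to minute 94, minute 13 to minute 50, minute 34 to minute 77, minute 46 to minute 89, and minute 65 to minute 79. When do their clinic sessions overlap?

Merge the first list: minute 5 to minute 8, minute 21 to minute 52, minute 71 to minute 87, minute 91 to minute 92.
Merge the second list: minute 12 to minute 94.
minute 5 to minute 8 falls entirely outside B.
minute 21 to minute 52 overlaps B on minute 21 to minute 52.
minute 71 to minute 87 overlaps B on minute 71 to minute 87.
minute 91 to minute 92 overlaps B on minute 91 to minute 92.

minute 21 to minute 52, minute 71 to minute 87, minute 91 to minute 92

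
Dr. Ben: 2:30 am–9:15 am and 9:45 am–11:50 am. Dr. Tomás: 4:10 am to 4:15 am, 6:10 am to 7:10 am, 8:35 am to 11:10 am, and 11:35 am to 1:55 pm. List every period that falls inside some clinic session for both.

4:10 am-4:15 am, 6:10 am-7:10 am, 8:35 am-9:15 am, 9:45 am-11:10 am, 11:35 am-11:50 am

2:30 am-9:15 am ∩ B → 4:10 am-4:15 am, 6:10 am-7:10 am, 8:35 am-9:15 am.
9:45 am-11:50 am ∩ B → 9:45 am-11:10 am, 11:35 am-11:50 am.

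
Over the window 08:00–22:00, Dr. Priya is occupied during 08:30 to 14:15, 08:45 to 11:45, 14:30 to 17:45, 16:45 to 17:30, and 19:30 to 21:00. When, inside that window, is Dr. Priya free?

The merged coverage is 08:30–14:15, 14:30–17:45, 19:30–21:00.
Complement within 08:00–22:00: 08:00–08:30, 14:15–14:30, 17:45–19:30, 21:00–22:00.

08:00–08:30, 14:15–14:30, 17:45–19:30, 21:00–22:00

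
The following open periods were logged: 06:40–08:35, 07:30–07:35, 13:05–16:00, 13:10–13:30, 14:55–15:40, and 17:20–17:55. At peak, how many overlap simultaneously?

Sweep endpoints in order; track running count of active intervals.
Peak of 2 reached at 07:30.

2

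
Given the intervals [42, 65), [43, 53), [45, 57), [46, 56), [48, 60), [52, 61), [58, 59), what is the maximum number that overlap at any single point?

6

At 52, 6 of the intervals are simultaneously active.
No point has more.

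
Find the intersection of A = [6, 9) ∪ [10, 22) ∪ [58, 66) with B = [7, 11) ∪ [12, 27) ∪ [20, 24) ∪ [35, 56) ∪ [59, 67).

Second set merges to [7, 11), [12, 27), [35, 56), [59, 67).
[6, 9) meets the second set on [7, 9).
[10, 22) meets the second set on [10, 11), [12, 22).
[58, 66) meets the second set on [59, 66).

[7, 9) ∪ [10, 11) ∪ [12, 22) ∪ [59, 66)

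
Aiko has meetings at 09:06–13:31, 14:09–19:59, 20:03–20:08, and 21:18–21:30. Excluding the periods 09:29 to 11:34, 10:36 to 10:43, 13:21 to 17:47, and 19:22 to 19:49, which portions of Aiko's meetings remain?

Second set merges to 09:29–11:34, 13:21–17:47, 19:22–19:49.
09:06–13:31 \ B = 09:06–09:29, 11:34–13:21.
14:09–19:59 \ B = 17:47–19:22, 19:49–19:59.
20:03–20:08: nothing removed.
21:18–21:30: nothing removed.

09:06–09:29, 11:34–13:21, 17:47–19:22, 19:49–19:59, 20:03–20:08, 21:18–21:30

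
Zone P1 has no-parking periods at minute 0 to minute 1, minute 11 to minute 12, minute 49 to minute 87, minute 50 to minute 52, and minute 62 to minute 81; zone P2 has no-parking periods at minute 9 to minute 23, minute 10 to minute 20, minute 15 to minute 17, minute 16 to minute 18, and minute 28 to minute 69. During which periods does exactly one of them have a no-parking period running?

minute 0 to minute 1, minute 9 to minute 11, minute 12 to minute 23, minute 28 to minute 49, minute 69 to minute 87

Merge the first list: minute 0 to minute 1, minute 11 to minute 12, minute 49 to minute 87.
Merge the second list: minute 9 to minute 23, minute 28 to minute 69.
Only in the first: minute 0 to minute 1, minute 69 to minute 87.
Only in the second: minute 9 to minute 11, minute 12 to minute 23, minute 28 to minute 49.
Together these are the periods covered by exactly one.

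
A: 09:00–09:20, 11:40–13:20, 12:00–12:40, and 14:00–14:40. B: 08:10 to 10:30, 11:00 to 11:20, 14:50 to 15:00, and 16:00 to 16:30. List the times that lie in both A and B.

09:00–09:20

First set merges to 09:00–09:20, 11:40–13:20, 14:00–14:40.
09:00–09:20 meets the second set on 09:00–09:20.
11:40–13:20: no overlap with the second set.
14:00–14:40: no overlap with the second set.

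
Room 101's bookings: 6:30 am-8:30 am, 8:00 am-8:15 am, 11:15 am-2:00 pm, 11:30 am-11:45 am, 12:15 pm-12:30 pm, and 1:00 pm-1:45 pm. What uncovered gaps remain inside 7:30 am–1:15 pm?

The merged coverage is 6:30 am-8:30 am, 11:15 am-2:00 pm.
Gaps within 7:30 am-1:15 pm: 8:30 am-11:15 am.

8:30 am-11:15 am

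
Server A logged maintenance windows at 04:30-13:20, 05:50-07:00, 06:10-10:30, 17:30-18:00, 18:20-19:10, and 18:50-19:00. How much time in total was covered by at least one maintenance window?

Merged: 04:30–13:20, 17:30–18:00, 18:20–19:10.
Lengths: 8 h 50 min + 30 min + 50 min = 10 h 10 min.

10 h 10 min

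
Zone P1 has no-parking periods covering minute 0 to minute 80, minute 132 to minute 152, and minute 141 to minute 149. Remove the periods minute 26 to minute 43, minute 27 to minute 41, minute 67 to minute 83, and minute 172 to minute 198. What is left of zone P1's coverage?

minute 0 to minute 26, minute 43 to minute 67, minute 132 to minute 152

A, merged: minute 0 to minute 80, minute 132 to minute 152.
B, merged: minute 26 to minute 43, minute 67 to minute 83, minute 172 to minute 198.
minute 0 to minute 80 with B removed leaves minute 0 to minute 26, minute 43 to minute 67.
minute 132 to minute 152 is untouched.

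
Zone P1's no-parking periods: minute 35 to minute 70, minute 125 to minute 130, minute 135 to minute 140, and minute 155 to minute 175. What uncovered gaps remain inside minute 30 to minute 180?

minute 30 to minute 35, minute 70 to minute 125, minute 130 to minute 135, minute 140 to minute 155, minute 175 to minute 180

Covered (merged): minute 35 to minute 70, minute 125 to minute 130, minute 135 to minute 140, minute 155 to minute 175.
Gaps within minute 30 to minute 180: minute 30 to minute 35, minute 70 to minute 125, minute 130 to minute 135, minute 140 to minute 155, minute 175 to minute 180.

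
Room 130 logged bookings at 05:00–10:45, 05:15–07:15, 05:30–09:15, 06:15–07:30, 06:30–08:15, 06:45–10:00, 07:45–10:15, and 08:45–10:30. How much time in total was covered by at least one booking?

5 h 45 min

Merged: 05:00-10:45.
Length: 5 h 45 min.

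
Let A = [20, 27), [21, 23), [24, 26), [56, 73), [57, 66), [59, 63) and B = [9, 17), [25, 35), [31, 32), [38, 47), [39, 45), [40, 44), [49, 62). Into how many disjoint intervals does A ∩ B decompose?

2

A, merged: [20, 27), [56, 73).
B, merged: [9, 17), [25, 35), [38, 47), [49, 62).
A ∩ B = [25, 27), [56, 62).
That is 2 disjoint pieces.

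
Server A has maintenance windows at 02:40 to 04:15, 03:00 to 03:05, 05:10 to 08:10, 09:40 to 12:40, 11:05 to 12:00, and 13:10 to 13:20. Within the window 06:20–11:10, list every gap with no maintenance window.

After merging, the occupied span is 02:40–04:15, 05:10–08:10, 09:40–12:40, 13:10–13:20.
Complement within 06:20–11:10: 08:10–09:40.

08:10–09:40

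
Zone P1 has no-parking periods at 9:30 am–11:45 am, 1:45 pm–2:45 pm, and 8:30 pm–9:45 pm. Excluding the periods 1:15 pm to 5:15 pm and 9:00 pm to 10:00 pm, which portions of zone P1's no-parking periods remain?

9:30 am–11:45 am is untouched.
1:45 pm–2:45 pm lies entirely inside B → drops out.
8:30 pm–9:45 pm with B removed leaves 8:30 pm–9:00 pm.

9:30 am–11:45 am, 8:30 pm–9:00 pm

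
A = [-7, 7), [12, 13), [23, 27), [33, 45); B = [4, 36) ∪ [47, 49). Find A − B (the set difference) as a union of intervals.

[-7, 4) ∪ [36, 45)

[-7, 7) \ B = [-7, 4).
[12, 13): entirely removed.
[23, 27): entirely removed.
[33, 45) \ B = [36, 45).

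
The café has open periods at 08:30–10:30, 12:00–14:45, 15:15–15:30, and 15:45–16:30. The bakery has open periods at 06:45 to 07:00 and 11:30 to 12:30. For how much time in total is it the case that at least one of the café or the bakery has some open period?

A ∪ B = 06:45–07:00, 08:30–10:30, 11:30–14:45, 15:15–15:30, 15:45–16:30.
Total: 15 min + 2 h + 3 h 15 min + 15 min + 45 min = 6 h 30 min.

6 h 30 min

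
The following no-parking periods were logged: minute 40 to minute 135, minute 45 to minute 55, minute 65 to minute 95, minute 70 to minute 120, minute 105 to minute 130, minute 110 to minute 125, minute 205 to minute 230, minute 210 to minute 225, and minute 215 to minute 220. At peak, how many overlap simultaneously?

Sweep endpoints in order; track running count of active intervals.
Peak of 4 reached at minute 110.

4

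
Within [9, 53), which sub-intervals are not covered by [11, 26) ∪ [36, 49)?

The merged coverage is [11, 26), [36, 49).
Complement within [9, 53): [9, 11), [26, 36), [49, 53).

[9, 11) ∪ [26, 36) ∪ [49, 53)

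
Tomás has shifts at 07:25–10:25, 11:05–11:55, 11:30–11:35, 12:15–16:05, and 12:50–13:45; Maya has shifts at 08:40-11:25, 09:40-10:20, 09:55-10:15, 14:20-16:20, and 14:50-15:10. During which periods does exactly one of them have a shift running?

07:25-08:40, 10:25-11:05, 11:25-11:55, 12:15-14:20, 16:05-16:20

First set merges to 07:25-10:25, 11:05-11:55, 12:15-16:05.
Second set merges to 08:40-11:25, 14:20-16:20.
Only in the first: 07:25-08:40, 11:25-11:55, 12:15-14:20.
Only in the second: 10:25-11:05, 16:05-16:20.
Together these are the periods covered by exactly one.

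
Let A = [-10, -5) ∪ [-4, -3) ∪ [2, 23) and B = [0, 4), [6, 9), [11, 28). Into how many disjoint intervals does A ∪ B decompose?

3

A ∪ B = [-10, -5), [-4, -3), [0, 28).
That is 3 disjoint pieces.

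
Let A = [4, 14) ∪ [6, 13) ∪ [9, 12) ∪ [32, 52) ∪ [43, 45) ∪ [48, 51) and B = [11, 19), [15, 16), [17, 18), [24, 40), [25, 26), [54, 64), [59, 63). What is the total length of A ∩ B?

11

First set merges to [4, 14), [32, 52).
Second set merges to [11, 19), [24, 40), [54, 64).
A ∩ B = [11, 14), [32, 40).
Total: 3 + 8 = 11.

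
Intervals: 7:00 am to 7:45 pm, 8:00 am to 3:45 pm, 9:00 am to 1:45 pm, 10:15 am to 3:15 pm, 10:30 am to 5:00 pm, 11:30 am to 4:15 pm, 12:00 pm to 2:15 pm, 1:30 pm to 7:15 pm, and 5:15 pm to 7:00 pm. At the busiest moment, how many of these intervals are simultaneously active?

At 1:30 pm, 8 of the intervals are simultaneously active.
No point has more.

8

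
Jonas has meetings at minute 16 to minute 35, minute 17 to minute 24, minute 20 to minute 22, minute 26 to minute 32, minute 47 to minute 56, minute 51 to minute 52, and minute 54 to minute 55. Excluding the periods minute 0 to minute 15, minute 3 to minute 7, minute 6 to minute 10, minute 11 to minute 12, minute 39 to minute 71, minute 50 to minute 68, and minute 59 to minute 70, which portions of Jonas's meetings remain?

First set merges to minute 16 to minute 35, minute 47 to minute 56.
Second set merges to minute 0 to minute 15, minute 39 to minute 71.
minute 16 to minute 35: nothing removed.
minute 47 to minute 56: entirely removed.

minute 16 to minute 35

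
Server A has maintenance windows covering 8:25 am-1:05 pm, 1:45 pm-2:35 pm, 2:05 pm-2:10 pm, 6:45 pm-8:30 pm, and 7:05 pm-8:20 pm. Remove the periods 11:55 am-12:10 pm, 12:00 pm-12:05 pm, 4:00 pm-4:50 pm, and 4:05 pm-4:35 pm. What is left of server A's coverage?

8:25 am-11:55 am, 12:10 pm-1:05 pm, 1:45 pm-2:35 pm, 6:45 pm-8:30 pm

Merge the first list: 8:25 am-1:05 pm, 1:45 pm-2:35 pm, 6:45 pm-8:30 pm.
Merge the second list: 11:55 am-12:10 pm, 4:00 pm-4:50 pm.
8:25 am-1:05 pm minus B → 8:25 am-11:55 am, 12:10 pm-1:05 pm.
1:45 pm-2:35 pm: no B overlap → unchanged.
6:45 pm-8:30 pm: no B overlap → unchanged.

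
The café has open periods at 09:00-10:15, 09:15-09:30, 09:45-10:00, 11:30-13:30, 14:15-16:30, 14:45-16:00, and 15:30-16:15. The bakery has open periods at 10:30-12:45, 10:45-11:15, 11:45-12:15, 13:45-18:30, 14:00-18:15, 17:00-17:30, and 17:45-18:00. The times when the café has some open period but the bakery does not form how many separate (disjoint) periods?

2

A, merged: 09:00-10:15, 11:30-13:30, 14:15-16:30.
B, merged: 10:30-12:45, 13:45-18:30.
A \ B = 09:00-10:15, 12:45-13:30.
That is 2 disjoint pieces.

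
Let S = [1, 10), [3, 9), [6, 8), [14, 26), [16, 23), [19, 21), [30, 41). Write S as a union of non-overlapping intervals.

[1, 10) ∪ [14, 26) ∪ [30, 41)

[3, 9) overlaps/touches [1, 10) → extend to [1, 10).
[6, 8) overlaps/touches [1, 10) → extend to [1, 10).
[14, 26) is disjoint → start new block.
[16, 23) overlaps/touches [14, 26) → extend to [14, 26).
[19, 21) overlaps/touches [14, 26) → extend to [14, 26).
[30, 41) is disjoint → start new block.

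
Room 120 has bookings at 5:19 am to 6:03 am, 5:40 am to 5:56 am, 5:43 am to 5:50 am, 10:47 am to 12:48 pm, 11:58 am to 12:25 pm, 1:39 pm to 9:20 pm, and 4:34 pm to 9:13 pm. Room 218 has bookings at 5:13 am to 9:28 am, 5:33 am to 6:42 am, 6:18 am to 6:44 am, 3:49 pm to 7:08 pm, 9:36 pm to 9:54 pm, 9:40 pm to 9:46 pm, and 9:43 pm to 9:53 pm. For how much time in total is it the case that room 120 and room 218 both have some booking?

First set merges to 5:19 am-6:03 am, 10:47 am-12:48 pm, 1:39 pm-9:20 pm.
Second set merges to 5:13 am-9:28 am, 3:49 pm-7:08 pm, 9:36 pm-9:54 pm.
A ∩ B = 5:19 am-6:03 am, 3:49 pm-7:08 pm.
Total: 44 min + 3 h 19 min = 4 h 3 min.

4 h 3 min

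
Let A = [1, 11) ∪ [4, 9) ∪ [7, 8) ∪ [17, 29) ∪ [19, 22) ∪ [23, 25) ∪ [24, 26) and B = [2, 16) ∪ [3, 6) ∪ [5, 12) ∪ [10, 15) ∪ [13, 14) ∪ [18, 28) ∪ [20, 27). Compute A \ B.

A, merged: [1, 11), [17, 29).
B, merged: [2, 16), [18, 28).
[1, 11) minus B → [1, 2).
[17, 29) minus B → [17, 18), [28, 29).

[1, 2) ∪ [17, 18) ∪ [28, 29)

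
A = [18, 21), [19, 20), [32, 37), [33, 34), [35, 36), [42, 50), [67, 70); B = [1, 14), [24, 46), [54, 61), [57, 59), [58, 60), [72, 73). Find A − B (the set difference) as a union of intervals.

First set merges to [18, 21), [32, 37), [42, 50), [67, 70).
Second set merges to [1, 14), [24, 46), [54, 61), [72, 73).
[18, 21) is untouched.
[32, 37) lies entirely inside B → drops out.
[42, 50) with B removed leaves [46, 50).
[67, 70) is untouched.

[18, 21) ∪ [46, 50) ∪ [67, 70)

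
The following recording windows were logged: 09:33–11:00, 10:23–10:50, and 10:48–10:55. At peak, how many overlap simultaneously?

3

Walk the sorted start/end points keeping a running depth.
The depth first hits 3 at 10:48.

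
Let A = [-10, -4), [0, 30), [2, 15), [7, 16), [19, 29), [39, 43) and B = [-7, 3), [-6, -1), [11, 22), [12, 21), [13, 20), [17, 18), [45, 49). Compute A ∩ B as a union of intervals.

A, merged: [-10, -4), [0, 30), [39, 43).
B, merged: [-7, 3), [11, 22), [45, 49).
[-10, -4) overlaps B on [-7, -4).
[0, 30) overlaps B on [0, 3), [11, 22).
[39, 43) falls entirely outside B.

[-7, -4) ∪ [0, 3) ∪ [11, 22)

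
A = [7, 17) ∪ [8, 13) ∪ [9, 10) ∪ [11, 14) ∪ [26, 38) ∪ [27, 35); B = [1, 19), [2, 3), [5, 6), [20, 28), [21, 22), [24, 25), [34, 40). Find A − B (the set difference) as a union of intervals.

A, merged: [7, 17), [26, 38).
B, merged: [1, 19), [20, 28), [34, 40).
[7, 17): entirely removed.
[26, 38) \ B = [28, 34).

[28, 34)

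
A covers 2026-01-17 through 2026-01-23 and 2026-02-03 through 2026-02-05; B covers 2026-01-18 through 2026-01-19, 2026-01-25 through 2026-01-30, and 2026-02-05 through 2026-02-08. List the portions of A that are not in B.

2026-01-17 through 2026-01-23 \ B = 2026-01-17 through 2026-01-17, 2026-01-20 through 2026-01-23.
2026-02-03 through 2026-02-05 \ B = 2026-02-03 through 2026-02-04.

2026-01-17 through 2026-01-17, 2026-01-20 through 2026-01-23, 2026-02-03 through 2026-02-04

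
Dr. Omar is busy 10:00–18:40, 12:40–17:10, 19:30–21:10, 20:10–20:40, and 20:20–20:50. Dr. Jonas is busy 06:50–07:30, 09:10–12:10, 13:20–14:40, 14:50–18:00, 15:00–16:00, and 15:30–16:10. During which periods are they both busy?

First set merges to 10:00–18:40, 19:30–21:10.
Second set merges to 06:50–07:30, 09:10–12:10, 13:20–14:40, 14:50–18:00.
10:00–18:40 overlaps B on 10:00–12:10, 13:20–14:40, 14:50–18:00.
19:30–21:10 falls entirely outside B.

10:00–12:10, 13:20–14:40, 14:50–18:00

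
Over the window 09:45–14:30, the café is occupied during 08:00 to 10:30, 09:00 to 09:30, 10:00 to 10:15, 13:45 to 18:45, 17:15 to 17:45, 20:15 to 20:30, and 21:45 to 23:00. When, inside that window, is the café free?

10:30–13:45

After merging, the occupied span is 08:00–10:30, 13:45–18:45, 20:15–20:30, 21:45–23:00.
Gaps within 09:45–14:30: 10:30–13:45.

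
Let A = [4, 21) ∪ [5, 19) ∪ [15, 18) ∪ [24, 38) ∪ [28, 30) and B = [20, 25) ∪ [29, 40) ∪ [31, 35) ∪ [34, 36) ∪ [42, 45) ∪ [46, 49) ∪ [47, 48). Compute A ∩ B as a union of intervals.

A, merged: [4, 21), [24, 38).
B, merged: [20, 25), [29, 40), [42, 45), [46, 49).
[4, 21) overlaps B on [20, 21).
[24, 38) overlaps B on [24, 25), [29, 38).

[20, 21) ∪ [24, 25) ∪ [29, 38)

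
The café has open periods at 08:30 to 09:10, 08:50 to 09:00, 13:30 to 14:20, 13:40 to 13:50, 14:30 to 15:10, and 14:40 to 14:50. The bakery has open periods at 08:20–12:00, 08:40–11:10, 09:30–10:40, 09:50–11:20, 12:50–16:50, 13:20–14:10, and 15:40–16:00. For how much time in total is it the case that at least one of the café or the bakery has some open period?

7 h 40 min

Merge the first list: 08:30–09:10, 13:30–14:20, 14:30–15:10.
Merge the second list: 08:20–12:00, 12:50–16:50.
A ∪ B = 08:20–12:00, 12:50–16:50.
Total: 3 h 40 min + 4 h = 7 h 40 min.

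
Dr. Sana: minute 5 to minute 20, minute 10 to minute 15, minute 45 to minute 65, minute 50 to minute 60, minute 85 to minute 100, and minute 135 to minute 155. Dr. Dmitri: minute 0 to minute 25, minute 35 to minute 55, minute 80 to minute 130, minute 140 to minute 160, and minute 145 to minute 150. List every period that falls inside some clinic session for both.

minute 5 to minute 20, minute 45 to minute 55, minute 85 to minute 100, minute 140 to minute 155

A, merged: minute 5 to minute 20, minute 45 to minute 65, minute 85 to minute 100, minute 135 to minute 155.
B, merged: minute 0 to minute 25, minute 35 to minute 55, minute 80 to minute 130, minute 140 to minute 160.
minute 5 to minute 20 overlaps B on minute 5 to minute 20.
minute 45 to minute 65 overlaps B on minute 45 to minute 55.
minute 85 to minute 100 overlaps B on minute 85 to minute 100.
minute 135 to minute 155 overlaps B on minute 140 to minute 155.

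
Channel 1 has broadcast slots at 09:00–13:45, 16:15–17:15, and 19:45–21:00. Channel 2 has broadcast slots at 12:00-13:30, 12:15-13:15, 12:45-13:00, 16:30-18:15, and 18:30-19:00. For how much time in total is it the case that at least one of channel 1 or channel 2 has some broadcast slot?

8 h 30 min

Second set merges to 12:00-13:30, 16:30-18:15, 18:30-19:00.
A ∪ B = 09:00-13:45, 16:15-18:15, 18:30-19:00, 19:45-21:00.
Total: 4 h 45 min + 2 h + 30 min + 1 h 15 min = 8 h 30 min.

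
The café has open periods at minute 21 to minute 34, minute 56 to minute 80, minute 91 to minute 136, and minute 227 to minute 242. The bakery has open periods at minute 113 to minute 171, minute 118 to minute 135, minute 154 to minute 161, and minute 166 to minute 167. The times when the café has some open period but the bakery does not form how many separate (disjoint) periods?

4

B, merged: minute 113 to minute 171.
A \ B = minute 21 to minute 34, minute 56 to minute 80, minute 91 to minute 113, minute 227 to minute 242.
That is 4 disjoint pieces.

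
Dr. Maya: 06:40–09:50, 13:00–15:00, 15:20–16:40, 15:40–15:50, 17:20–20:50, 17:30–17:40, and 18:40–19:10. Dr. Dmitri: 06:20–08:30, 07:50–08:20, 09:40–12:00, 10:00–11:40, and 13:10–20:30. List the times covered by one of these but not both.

06:20–06:40, 08:30–09:40, 09:50–12:00, 13:00–13:10, 15:00–15:20, 16:40–17:20, 20:30–20:50

A, merged: 06:40–09:50, 13:00–15:00, 15:20–16:40, 17:20–20:50.
B, merged: 06:20–08:30, 09:40–12:00, 13:10–20:30.
Only in the first: 08:30–09:40, 13:00–13:10, 20:30–20:50.
Only in the second: 06:20–06:40, 09:50–12:00, 15:00–15:20, 16:40–17:20.
Together these are the periods covered by exactly one.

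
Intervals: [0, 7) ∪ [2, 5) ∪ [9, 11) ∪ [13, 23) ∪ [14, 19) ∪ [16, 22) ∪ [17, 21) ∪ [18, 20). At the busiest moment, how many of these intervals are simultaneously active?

5

At 18, 5 of the intervals are simultaneously active.
No point has more.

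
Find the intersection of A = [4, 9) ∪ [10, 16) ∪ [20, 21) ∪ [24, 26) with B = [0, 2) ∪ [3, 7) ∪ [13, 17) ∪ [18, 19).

[4, 9) overlaps B on [4, 7).
[10, 16) overlaps B on [13, 16).
[20, 21) falls entirely outside B.
[24, 26) falls entirely outside B.

[4, 7) ∪ [13, 16)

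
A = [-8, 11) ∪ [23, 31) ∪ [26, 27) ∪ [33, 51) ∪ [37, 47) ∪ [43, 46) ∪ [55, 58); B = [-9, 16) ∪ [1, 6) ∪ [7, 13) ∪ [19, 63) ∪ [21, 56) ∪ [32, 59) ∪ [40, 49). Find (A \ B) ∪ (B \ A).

[-9, -8) ∪ [11, 16) ∪ [19, 23) ∪ [31, 33) ∪ [51, 55) ∪ [58, 63)

Merge the first list: [-8, 11), [23, 31), [33, 51), [55, 58).
Merge the second list: [-9, 16), [19, 63).
Only in the first: none.
Only in the second: [-9, -8), [11, 16), [19, 23), [31, 33), [51, 55), [58, 63).
Together these are the periods covered by exactly one.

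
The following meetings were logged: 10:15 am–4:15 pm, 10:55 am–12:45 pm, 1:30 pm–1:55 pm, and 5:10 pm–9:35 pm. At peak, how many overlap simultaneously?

At 10:55 am, 2 of the intervals are simultaneously active.
No point has more.

2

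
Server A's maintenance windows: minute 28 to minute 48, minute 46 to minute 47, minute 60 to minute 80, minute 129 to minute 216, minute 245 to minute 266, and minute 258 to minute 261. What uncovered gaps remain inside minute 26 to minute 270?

minute 26 to minute 28, minute 48 to minute 60, minute 80 to minute 129, minute 216 to minute 245, minute 266 to minute 270

The merged coverage is minute 28 to minute 48, minute 60 to minute 80, minute 129 to minute 216, minute 245 to minute 266.
Uncovered inside minute 26 to minute 270: minute 26 to minute 28, minute 48 to minute 60, minute 80 to minute 129, minute 216 to minute 245, minute 266 to minute 270.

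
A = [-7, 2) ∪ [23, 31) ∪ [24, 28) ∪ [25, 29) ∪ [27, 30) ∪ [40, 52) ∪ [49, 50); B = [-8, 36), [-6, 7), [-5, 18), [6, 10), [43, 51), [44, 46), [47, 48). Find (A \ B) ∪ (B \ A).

A, merged: [-7, 2), [23, 31), [40, 52).
B, merged: [-8, 36), [43, 51).
Only in the first: [40, 43), [51, 52).
Only in the second: [-8, -7), [2, 23), [31, 36).
Together these are the periods covered by exactly one.

[-8, -7) ∪ [2, 23) ∪ [31, 36) ∪ [40, 43) ∪ [51, 52)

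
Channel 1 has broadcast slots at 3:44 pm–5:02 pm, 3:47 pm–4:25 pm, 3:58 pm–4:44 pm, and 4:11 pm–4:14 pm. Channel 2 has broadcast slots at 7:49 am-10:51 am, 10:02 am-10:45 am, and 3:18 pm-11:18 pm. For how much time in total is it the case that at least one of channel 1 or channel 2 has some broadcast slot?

11 h 2 min

First set merges to 3:44 pm–5:02 pm.
Second set merges to 7:49 am–10:51 am, 3:18 pm–11:18 pm.
A ∪ B = 7:49 am–10:51 am, 3:18 pm–11:18 pm.
Total: 3 h 2 min + 8 h = 11 h 2 min.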